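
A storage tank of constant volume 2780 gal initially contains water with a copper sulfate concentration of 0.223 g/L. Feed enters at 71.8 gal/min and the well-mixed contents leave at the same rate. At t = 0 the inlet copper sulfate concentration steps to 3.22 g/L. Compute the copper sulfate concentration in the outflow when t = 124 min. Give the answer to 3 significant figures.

Transient balance on the dissolved component: V dC/dt = Q(C_in − C).
Rewrite as dC/dt + C/τ = C_in/τ, τ = V/Q = 38.719 min.
Solution: C(t) = C_in + (C₀ − C_in) e^(−t/τ).
C(124) = 3.22 + (0.223 − 3.22)·e^(−124/38.719) = 3.22 + (-2.9970)·0.040657 = 3.0982 g/L.

3.10 g/L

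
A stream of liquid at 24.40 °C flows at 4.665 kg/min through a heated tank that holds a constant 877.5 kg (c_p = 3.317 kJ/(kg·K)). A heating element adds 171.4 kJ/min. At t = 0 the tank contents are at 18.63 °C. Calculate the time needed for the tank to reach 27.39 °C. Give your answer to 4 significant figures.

138.1 min

M c_p dT/dt = ṁ c_p (T_in − T) + Q̇.
τ = M/ṁ = 188.103 min; T_ss = T_in + Q̇/(ṁ c_p) = 35.4768 °C.
T(t) = T_ss + (T₀ − T_ss) e^(−t/τ). Set T = 27.39:
e^(−t/τ) = (27.39 − 35.4768)/(18.63 − 35.4768) = 0.480019
t = −188.103 · ln(0.480019) = 138.054 min.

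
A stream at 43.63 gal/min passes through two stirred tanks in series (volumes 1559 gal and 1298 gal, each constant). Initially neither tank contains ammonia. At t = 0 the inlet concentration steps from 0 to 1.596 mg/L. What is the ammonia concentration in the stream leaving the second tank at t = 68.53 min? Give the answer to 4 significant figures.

0.9884 mg/L

Species balance on tank i: dCᵢ/dt = (Cᵢ₋₁ − Cᵢ)/τᵢ with τᵢ = Vᵢ/Q.
τ₁ = 1559/43.63 = 35.7323 min; τ₂ = 1298/43.63 = 29.7502 min.
Tank 1: C₁ = C_in(1 − e^(−t/τ₁)). Tank 2 (τ₁ ≠ τ₂): C₂ = C_in[1 − (τ₁ e^(−t/τ₁) − τ₂ e^(−t/τ₂))/(τ₁ − τ₂)].
At t = 68.53: e^(−t/τ₁) = 0.146919, e^(−t/τ₂) = 0.0999069.
C₂ = 1.596·[1 − (35.7323·0.146919 − 29.7502·0.0999069)/(5.98212)] = 1.596·0.619281 = 0.988372 mg/L.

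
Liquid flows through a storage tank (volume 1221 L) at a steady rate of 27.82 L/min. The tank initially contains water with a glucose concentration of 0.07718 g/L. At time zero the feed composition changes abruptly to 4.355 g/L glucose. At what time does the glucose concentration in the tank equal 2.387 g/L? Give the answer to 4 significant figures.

34.08 min

Species balance: V dC/dt = Q(C_in − C) ⇒ τ = V/Q = 43.8893 min.
C(t) = C_in + (C₀ − C_in) e^(−t/τ). Set C = 2.387 and solve for t:
e^(−t/τ) = (C − C_in)/(C₀ − C_in) = (2.387 − 4.355)/(0.07718 − 4.355) = 0.460047
t = −τ ln(…) = 43.8893 × 0.776426 = 34.0768 min.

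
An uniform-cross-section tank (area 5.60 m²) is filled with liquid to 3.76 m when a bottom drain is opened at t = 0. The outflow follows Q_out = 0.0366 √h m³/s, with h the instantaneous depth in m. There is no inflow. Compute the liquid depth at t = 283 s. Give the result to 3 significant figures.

1.03 m

With no inflow, A dh/dt = −0.0366 √h.
∫ h^(−1/2) dh = −(0.0366/A) ∫ dt, giving 2√h = 2√h₀ − (0.0366/A) t.
√h = √3.76 − 0.0366·283/(2·5.60) = 1.9391 − 0.92480 = 1.0143.
h = 1.0143² = 1.0287 m.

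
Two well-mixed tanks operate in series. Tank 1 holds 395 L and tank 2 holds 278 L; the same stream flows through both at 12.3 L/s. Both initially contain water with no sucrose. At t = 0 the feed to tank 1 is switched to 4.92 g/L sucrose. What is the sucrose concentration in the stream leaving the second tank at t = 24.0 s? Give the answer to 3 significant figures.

Time constants: τᵢ = Vᵢ/Q for each well-mixed tank.
τ₁ = 395/12.3 = 32.114 s; τ₂ = 278/12.3 = 22.602 s.
Solving the cascade with C₁(0)=C₂(0)=0 gives C₂(t) = C_in[1 − (τ₁ e^(−t/τ₁) − τ₂ e^(−t/τ₂))/(τ₁ − τ₂)].
At t = 24.0: e^(−t/τ₁) = 0.47362, e^(−t/τ₂) = 0.34581.
C₂ = 4.92·[1 − (32.114·0.47362 − 22.602·0.34581)/(9.5122)] = 4.92·0.22268 = 1.0956 g/L.

1.10 g/L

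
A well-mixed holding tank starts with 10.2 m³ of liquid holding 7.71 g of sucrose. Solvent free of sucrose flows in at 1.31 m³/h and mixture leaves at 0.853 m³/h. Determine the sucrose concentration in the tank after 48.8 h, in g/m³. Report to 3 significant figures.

0.0273 g/m³

Total volume: dV/dt = Q_in − Q_out = 0.45700 m³/h, so V(t) = 10.2 + 0.45700 t and V(48.8) = 32.502 m³.
Species balance (pure solvent in): dm/dt = −Q_out · m/V(t).
dm/m = −Q_out dt/(V₀ + 0.45700 t); integrating gives ln(m/m₀) = −(Q_out/(Q_in−Q_out)) ln(V/V₀).
m = m₀ (V₀/V)^(Q_out/(Q_in−Q_out)) = 7.71 × (10.2/32.502)^(1.8665) = 0.88639 g.
C = m/V = 0.88639/32.502 = 0.027272 g/m³.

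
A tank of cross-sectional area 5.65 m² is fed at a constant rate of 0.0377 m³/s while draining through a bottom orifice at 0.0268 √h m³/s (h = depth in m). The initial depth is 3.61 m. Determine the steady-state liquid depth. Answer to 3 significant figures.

1.98 m

Level balance: A dh/dt = 0.0377 − 0.0268 √h. Setting dh/dt = 0:
Q_in = 0.0268 √h_ss ⇒ √h_ss = 0.0377/0.0268 = 1.4067.
h_ss = 1.4067² = 1.9789 m. (Since h₀ = 3.61 m > h_ss, the level will fall toward this value.)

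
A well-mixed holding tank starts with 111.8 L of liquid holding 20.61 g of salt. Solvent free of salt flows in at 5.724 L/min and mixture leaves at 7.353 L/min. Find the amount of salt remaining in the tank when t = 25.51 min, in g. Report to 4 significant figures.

2.530 g

Let m(t) be the amount of salt. Volume: V(t) = V₀ + (Q_in − Q_out) t = 111.8 − 1.62900 t; V(25.51) = 70.2442 L.
Solute balance: dm/dt = 0 − Q_out C = −Q_out m/V(t).
Separate: dm/m = −Q_out dt/V(t) ⇒ ln(m/m₀) = −(Q_out/(Q_in−Q_out)) ln(V/V₀).
m = m₀ (V₀/V)^(Q_out/(Q_in−Q_out)) = 20.61 × (111.8/70.2442)^(-4.51381) = 2.52959 g.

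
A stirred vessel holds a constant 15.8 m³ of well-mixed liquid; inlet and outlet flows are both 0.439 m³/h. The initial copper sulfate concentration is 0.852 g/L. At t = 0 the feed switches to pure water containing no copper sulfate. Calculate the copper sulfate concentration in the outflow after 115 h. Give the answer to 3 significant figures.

0.0349 g/L

Unsteady species balance (constant V, well mixed): V dC/dt = Q(C_in − C).
Rewrite as dC/dt + C/τ = C_in/τ, τ = V/Q = 35.991 h.
Integrating: C(t) = C_in + (C₀ − C_in) e^(−t/τ).
C(115) = 0 + (0.852 − 0)·e^(−115/35.991) = 0 + (0.85200)·0.040956 = 0.034895 g/L.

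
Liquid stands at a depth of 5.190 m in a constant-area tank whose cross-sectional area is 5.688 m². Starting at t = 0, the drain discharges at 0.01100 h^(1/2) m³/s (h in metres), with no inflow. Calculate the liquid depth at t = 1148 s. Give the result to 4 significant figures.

With no inflow, A dh/dt = −0.01100 √h.
Separate and integrate: 2(√h − √h₀) = −(0.01100/A) t.
√h = √5.190 − 0.01100·1148/(2·5.688) = 2.27816 − 1.11006 = 1.16810.
h = 1.16810² = 1.36446 m.

1.364 m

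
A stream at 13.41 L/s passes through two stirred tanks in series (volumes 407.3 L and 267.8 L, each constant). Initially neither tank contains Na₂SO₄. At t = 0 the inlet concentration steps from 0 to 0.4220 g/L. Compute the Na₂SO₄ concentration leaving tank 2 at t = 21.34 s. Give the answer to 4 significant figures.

Each tank obeys Vᵢ dCᵢ/dt = Q(Cᵢ₋₁ − Cᵢ), so τᵢ = Vᵢ/Q.
τ₁ = 407.3/13.41 = 30.3729 s; τ₂ = 267.8/13.41 = 19.9702 s.
Tank 1: C₁ = C_in(1 − e^(−t/τ₁)). Tank 2 (τ₁ ≠ τ₂): C₂ = C_in[1 − (τ₁ e^(−t/τ₁) − τ₂ e^(−t/τ₂))/(τ₁ − τ₂)].
At t = 21.34: e^(−t/τ₁) = 0.495295, e^(−t/τ₂) = 0.343491.
C₂ = 0.4220·[1 − (30.3729·0.495295 − 19.9702·0.343491)/(10.4027)] = 0.4220·0.213284 = 0.0900060 g/L.

0.09001 g/L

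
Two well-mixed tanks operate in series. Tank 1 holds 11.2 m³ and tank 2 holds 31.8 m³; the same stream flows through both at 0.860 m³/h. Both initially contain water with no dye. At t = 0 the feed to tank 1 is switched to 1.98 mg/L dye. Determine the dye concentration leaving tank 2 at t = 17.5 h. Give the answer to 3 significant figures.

0.357 mg/L

Each tank obeys Vᵢ dCᵢ/dt = Q(Cᵢ₋₁ − Cᵢ), so τᵢ = Vᵢ/Q.
τ₁ = 11.2/0.860 = 13.023 h; τ₂ = 31.8/0.860 = 36.977 h.
Solving the cascade with C₁(0)=C₂(0)=0 gives C₂(t) = C_in[1 − (τ₁ e^(−t/τ₁) − τ₂ e^(−t/τ₂))/(τ₁ − τ₂)].
At t = 17.5: e^(−t/τ₁) = 0.26087, e^(−t/τ₂) = 0.62296.
C₂ = 1.98·[1 − (13.023·0.26087 − 36.977·0.62296)/(-23.953)] = 1.98·0.18017 = 0.35674 mg/L.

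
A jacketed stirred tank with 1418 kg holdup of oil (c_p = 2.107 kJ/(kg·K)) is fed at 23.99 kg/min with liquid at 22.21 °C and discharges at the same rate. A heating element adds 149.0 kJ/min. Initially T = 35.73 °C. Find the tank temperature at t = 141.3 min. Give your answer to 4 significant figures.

M c_p dT/dt = ṁ c_p (T_in − T) + Q̇.
τ = M/ṁ = 59.1080 min; T_ss = T_in + Q̇/(ṁ c_p) = 22.21 + 149.0/(23.99·2.107) = 25.1578 °C.
T approaches T_ss exponentially: T(t) = T_ss + (T₀ − T_ss) e^(−t/τ).
T(141.3) = 25.1578 + (10.5722)·e^(−141.3/59.1080) = 25.1578 + (10.5722)·0.0915801 = 26.1260 °C.

26.13 °C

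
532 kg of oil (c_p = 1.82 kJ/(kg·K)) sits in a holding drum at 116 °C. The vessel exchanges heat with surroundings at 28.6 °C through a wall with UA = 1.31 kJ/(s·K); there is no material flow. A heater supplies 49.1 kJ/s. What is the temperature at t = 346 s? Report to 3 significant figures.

M c_p dT/dt = −UA(T − T_amb) + Q̇.
dT/dt = (T_ss − T)/τ with T_ss = T_amb + Q̇/UA = 28.6 + 49.1/1.31 = 66.081 °C, τ = M c_p/UA = 532·1.82/1.31 = 739.11 s.
Integrating: T(t) = T_ss + (T₀ − T_ss) e^(−t/τ).
T(346) = 66.081 + (49.919)·0.62617 = 97.339 °C.

97.3 °C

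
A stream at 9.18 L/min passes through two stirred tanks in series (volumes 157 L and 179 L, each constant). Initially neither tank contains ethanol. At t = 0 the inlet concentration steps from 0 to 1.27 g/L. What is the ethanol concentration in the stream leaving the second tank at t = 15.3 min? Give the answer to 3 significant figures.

Species balance on tank i: dCᵢ/dt = (Cᵢ₋₁ − Cᵢ)/τᵢ with τᵢ = Vᵢ/Q.
τ₁ = 157/9.18 = 17.102 min; τ₂ = 179/9.18 = 19.499 min.
Tank 1: C₁ = C_in(1 − e^(−t/τ₁)). Tank 2 (τ₁ ≠ τ₂): C₂ = C_in[1 − (τ₁ e^(−t/τ₁) − τ₂ e^(−t/τ₂))/(τ₁ − τ₂)].
At t = 15.3: e^(−t/τ₁) = 0.40877, e^(−t/τ₂) = 0.45628.
C₂ = 1.27·[1 − (17.102·0.40877 − 19.499·0.45628)/(-2.3965)] = 1.27·0.20468 = 0.25995 g/L.

0.260 g/L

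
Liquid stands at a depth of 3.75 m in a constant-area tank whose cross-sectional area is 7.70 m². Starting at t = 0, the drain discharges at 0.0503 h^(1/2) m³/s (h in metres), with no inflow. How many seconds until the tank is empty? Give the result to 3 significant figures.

593 s

Volume balance on the tank: A dh/dt = −0.0503 √h.
∫ h^(−1/2) dh = −(0.0503/A) ∫ dt, giving 2√h = 2√h₀ − (0.0503/A) t.
Tank is empty when √h = 0: t_empty = 2A√h₀/0.0503.
t_empty = 2·7.70·√3.75/0.0503 = 15.400·1.9365/0.0503 = 592.88 s.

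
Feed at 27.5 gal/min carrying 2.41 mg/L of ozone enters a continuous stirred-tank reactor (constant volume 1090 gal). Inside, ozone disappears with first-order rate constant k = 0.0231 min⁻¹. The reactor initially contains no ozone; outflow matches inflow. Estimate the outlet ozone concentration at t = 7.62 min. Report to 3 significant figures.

Species balance: V dC/dt = Q C_in − Q C − k V C.
This is linear with rate a = Q/V + k = 0.048329 min⁻¹.
C_ss = Q C_in/(Q + kV) = 1.2581 mg/L; C(t) = C_ss + (C₀ − C_ss) e^(−a t).
C(7.62) = 1.2581 + (-1.2581)·e^(−0.048329·7.62) = 1.2581 + (-1.2581)·0.69193 = 0.38758 mg/L.

0.388 mg/L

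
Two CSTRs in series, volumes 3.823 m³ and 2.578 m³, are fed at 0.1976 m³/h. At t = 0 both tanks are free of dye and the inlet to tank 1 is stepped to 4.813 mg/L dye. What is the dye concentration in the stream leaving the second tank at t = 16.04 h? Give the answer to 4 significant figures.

Species balance on tank i: dCᵢ/dt = (Cᵢ₋₁ − Cᵢ)/τᵢ with τᵢ = Vᵢ/Q.
τ₁ = 3.823/0.1976 = 19.3472 h; τ₂ = 2.578/0.1976 = 13.0466 h.
Tank 1: C₁ = C_in(1 − e^(−t/τ₁)). Tank 2 (τ₁ ≠ τ₂): C₂ = C_in[1 − (τ₁ e^(−t/τ₁) − τ₂ e^(−t/τ₂))/(τ₁ − τ₂)].
At t = 16.04: e^(−t/τ₁) = 0.436458, e^(−t/τ₂) = 0.292455.
C₂ = 4.813·[1 − (19.3472·0.436458 − 13.0466·0.292455)/(6.30061)] = 4.813·0.265357 = 1.27716 mg/L.

1.277 mg/L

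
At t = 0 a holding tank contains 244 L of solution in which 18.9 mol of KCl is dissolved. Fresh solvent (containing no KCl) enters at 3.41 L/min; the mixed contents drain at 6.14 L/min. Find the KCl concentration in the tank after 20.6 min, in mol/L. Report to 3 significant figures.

Let m(t) be the amount of KCl. Volume: V(t) = V₀ + (Q_in − Q_out) t = 244 − 2.7300 t; V(20.6) = 187.76 L.
Species balance (pure solvent in): dm/dt = −Q_out · m/V(t).
Separate: dm/m = −Q_out dt/V(t) ⇒ ln(m/m₀) = −(Q_out/(Q_in−Q_out)) ln(V/V₀).
m = m₀ (V₀/V)^(Q_out/(Q_in−Q_out)) = 18.9 × (244/187.76)^(-2.2491) = 10.485 mol.
C = m/V = 10.485/187.76 = 0.055840 mol/L.

0.0558 mol/L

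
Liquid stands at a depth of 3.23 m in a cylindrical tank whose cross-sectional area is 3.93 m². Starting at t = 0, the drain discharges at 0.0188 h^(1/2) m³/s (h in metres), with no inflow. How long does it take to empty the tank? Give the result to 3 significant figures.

751 s

A dh/dt = −Q_out = −0.0188 √h.
Separate and integrate: 2(√h − √h₀) = −(0.0188/A) t.
Set h = 0: 2√h₀ = (0.0188/A) t_empty ⇒ t_empty = 2A√h₀/0.0188.
t_empty = 2·3.93·√3.23/0.0188 = 7.8600·1.7972/0.0188 = 751.39 s.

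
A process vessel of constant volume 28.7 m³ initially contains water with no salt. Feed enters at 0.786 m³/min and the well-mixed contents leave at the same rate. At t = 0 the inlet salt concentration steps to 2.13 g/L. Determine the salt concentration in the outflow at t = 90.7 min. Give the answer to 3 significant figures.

Species balance on the tank: V dC/dt = Q(C_in − C).
Time constant τ = V/Q = 28.7/0.786 = 36.514 min.
C approaches C_in exponentially: C(t) = C_in + (C₀ − C_in) e^(−t/τ).
C(90.7) = 2.13 + (0 − 2.13)·e^(−90.7/36.514) = 2.13 + (-2.1300)·0.083411 = 1.9523 g/L.

1.95 g/L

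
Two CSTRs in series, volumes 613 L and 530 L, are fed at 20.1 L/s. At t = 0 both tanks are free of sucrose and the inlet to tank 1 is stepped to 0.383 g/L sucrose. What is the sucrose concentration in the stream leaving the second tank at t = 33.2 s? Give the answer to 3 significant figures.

0.125 g/L

Species balance on tank i: dCᵢ/dt = (Cᵢ₋₁ − Cᵢ)/τᵢ with τᵢ = Vᵢ/Q.
τ₁ = 613/20.1 = 30.498 s; τ₂ = 530/20.1 = 26.368 s.
Solving the cascade with C₁(0)=C₂(0)=0 gives C₂(t) = C_in[1 − (τ₁ e^(−t/τ₁) − τ₂ e^(−t/τ₂))/(τ₁ − τ₂)].
At t = 33.2: e^(−t/τ₁) = 0.33668, e^(−t/τ₂) = 0.28391.
C₂ = 0.383·[1 − (30.498·0.33668 − 26.368·0.28391)/(4.1294)] = 0.383·0.32634 = 0.12499 g/L.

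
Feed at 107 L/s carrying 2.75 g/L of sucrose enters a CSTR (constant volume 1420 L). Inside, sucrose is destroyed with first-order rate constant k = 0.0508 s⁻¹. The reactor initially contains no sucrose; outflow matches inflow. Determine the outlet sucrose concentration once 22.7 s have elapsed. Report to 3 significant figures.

Species balance: V dC/dt = Q C_in − Q C − k V C.
This is linear with rate a = Q/V + k = 0.12615 s⁻¹.
C_ss = Q C_in/(Q + kV) = 1.6426 g/L; C(t) = C_ss + (C₀ − C_ss) e^(−a t).
C(22.7) = 1.6426 + (-1.6426)·e^(−0.12615·22.7) = 1.6426 + (-1.6426)·0.057060 = 1.5489 g/L.

1.55 g/L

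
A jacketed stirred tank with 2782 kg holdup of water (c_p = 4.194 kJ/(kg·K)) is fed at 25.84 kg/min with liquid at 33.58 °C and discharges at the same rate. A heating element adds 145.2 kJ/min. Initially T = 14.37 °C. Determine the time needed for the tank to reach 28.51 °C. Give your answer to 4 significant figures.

125.4 min

Unsteady energy balance on the tank contents: M c_p dT/dt = ṁ c_p (T_in − T) + 145.2.
τ = M/ṁ = 107.663 min; T_ss = T_in + Q̇/(ṁ c_p) = 34.9198 °C.
T(t) = T_ss + (T₀ − T_ss) e^(−t/τ). Set T = 28.51:
e^(−t/τ) = (28.51 − 34.9198)/(14.37 − 34.9198) = 0.311916
t = −107.663 · ln(0.311916) = 125.429 min.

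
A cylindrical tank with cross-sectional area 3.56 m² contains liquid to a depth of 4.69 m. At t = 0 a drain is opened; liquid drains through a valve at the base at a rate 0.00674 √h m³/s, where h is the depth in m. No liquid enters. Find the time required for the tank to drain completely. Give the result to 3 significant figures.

2290 s

Accumulation of liquid (constant cross-section A): A dh/dt = −0.00674 √h.
This is separable: 2 d(√h)/dt = −0.00674/A, so √h = √h₀ − (0.00674/(2A)) t.
Set h = 0: 2√h₀ = (0.00674/A) t_empty ⇒ t_empty = 2A√h₀/0.00674.
t_empty = 2·3.56·√4.69/0.00674 = 7.1200·2.1656/0.00674 = 2287.7 s.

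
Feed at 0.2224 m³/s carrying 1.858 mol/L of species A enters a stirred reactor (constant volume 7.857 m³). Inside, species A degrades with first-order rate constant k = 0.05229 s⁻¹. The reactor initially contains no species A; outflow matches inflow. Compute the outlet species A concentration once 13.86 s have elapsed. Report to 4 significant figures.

0.4390 mol/L

Accumulation = in − out − consumed: V dC/dt = Q C_in − Q C − k V C.
dC/dt = (Q/V) C_in − (Q/V + k) C; effective rate a = Q/V + k = 0.0283060 + 0.05229 = 0.0805960 s⁻¹.
C_ss = Q C_in/(Q + kV) = 0.652545 mol/L; C(t) = C_ss + (C₀ − C_ss) e^(−a t).
C(13.86) = 0.652545 + (-0.652545)·e^(−0.0805960·13.86) = 0.652545 + (-0.652545)·0.327240 = 0.439006 mol/L.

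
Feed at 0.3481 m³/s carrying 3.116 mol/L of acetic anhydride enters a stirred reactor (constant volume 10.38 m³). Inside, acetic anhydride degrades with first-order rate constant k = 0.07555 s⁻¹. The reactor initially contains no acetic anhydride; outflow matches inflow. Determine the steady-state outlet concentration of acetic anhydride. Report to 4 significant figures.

0.9579 mol/L

Species balance: V dC/dt = Q C_in − Q C − k V C.
Steady state (dC/dt = 0): C_ss = Q C_in/(Q + kV) = C_in/(1 + kV/Q).
C_ss = 0.3481·3.116/(0.3481 + 0.07555·10.38) = 1.08468/1.13231 = 0.957936 mol/L.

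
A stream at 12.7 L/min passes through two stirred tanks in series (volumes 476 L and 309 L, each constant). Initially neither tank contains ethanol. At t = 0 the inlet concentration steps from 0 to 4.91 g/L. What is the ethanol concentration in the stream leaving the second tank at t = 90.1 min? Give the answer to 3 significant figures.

Time constants: τᵢ = Vᵢ/Q for each well-mixed tank.
τ₁ = 476/12.7 = 37.480 min; τ₂ = 309/12.7 = 24.331 min.
Tank 1: C₁ = C_in(1 − e^(−t/τ₁)). Tank 2 (τ₁ ≠ τ₂): C₂ = C_in[1 − (τ₁ e^(−t/τ₁) − τ₂ e^(−t/τ₂))/(τ₁ − τ₂)].
At t = 90.1: e^(−t/τ₁) = 0.090362, e^(−t/τ₂) = 0.024646.
C₂ = 4.91·[1 − (37.480·0.090362 − 24.331·0.024646)/(13.150)] = 4.91·0.78804 = 3.8693 g/L.

3.87 g/L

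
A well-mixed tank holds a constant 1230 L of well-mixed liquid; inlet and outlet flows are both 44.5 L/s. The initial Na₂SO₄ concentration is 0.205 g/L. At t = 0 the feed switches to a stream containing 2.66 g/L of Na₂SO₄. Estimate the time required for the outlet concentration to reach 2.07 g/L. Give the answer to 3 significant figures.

Species balance on the tank: V dC/dt = Q(C_in − C), so τ = V/Q = 27.640 s.
C(t) = C_in + (C₀ − C_in) e^(−t/τ). Set C = 2.07 and solve for t:
e^(−t/τ) = (C − C_in)/(C₀ − C_in) = (2.07 − 2.66)/(0.205 − 2.66) = 0.24033
t = −τ ln(…) = 27.640 × 1.4258 = 39.409 s.

39.4 s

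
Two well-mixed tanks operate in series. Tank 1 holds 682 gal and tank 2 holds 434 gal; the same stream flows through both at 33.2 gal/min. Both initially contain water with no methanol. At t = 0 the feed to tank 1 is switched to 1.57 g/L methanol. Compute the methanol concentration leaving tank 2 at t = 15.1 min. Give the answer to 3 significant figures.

0.365 g/L

Each tank obeys Vᵢ dCᵢ/dt = Q(Cᵢ₋₁ − Cᵢ), so τᵢ = Vᵢ/Q.
τ₁ = 682/33.2 = 20.542 min; τ₂ = 434/33.2 = 13.072 min.
Solving the cascade with C₁(0)=C₂(0)=0 gives C₂(t) = C_in[1 − (τ₁ e^(−t/τ₁) − τ₂ e^(−t/τ₂))/(τ₁ − τ₂)].
At t = 15.1: e^(−t/τ₁) = 0.47947, e^(−t/τ₂) = 0.31502.
C₂ = 1.57·[1 − (20.542·0.47947 − 13.072·0.31502)/(7.4699)] = 1.57·0.23274 = 0.36541 g/L.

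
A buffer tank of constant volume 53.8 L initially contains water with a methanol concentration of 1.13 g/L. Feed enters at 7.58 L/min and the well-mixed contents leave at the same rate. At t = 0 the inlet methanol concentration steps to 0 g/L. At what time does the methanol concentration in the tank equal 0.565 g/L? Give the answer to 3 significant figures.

4.92 min

Transient balance on the dissolved component: V dC/dt = Q(C_in − C), so τ = V/Q = 7.0976 min.
C(t) = C_in + (C₀ − C_in) e^(−t/τ). Set C = 0.565 and solve for t:
e^(−t/τ) = (C − C_in)/(C₀ − C_in) = (0.565 − 0)/(1.13 − 0) = 0.50000
t = −τ ln(…) = 7.0976 × 0.69315 = 4.9197 min.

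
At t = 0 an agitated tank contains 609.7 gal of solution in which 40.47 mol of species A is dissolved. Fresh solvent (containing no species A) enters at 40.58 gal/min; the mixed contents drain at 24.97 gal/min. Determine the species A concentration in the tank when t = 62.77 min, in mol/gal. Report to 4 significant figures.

0.005498 mol/gal

Let m(t) be the amount of species A. Volume: V(t) = V₀ + (Q_in − Q_out) t = 609.7 + 15.6100 t; V(62.77) = 1589.54 gal.
Species balance (pure solvent in): dm/dt = −Q_out · m/V(t).
Separate: dm/m = −Q_out dt/V(t) ⇒ ln(m/m₀) = −(Q_out/(Q_in−Q_out)) ln(V/V₀).
m = m₀ (V₀/V)^(Q_out/(Q_in−Q_out)) = 40.47 × (609.7/1589.54)^(1.59962) = 8.73866 mol.
C = m/V = 8.73866/1589.54 = 0.00549760 mol/gal.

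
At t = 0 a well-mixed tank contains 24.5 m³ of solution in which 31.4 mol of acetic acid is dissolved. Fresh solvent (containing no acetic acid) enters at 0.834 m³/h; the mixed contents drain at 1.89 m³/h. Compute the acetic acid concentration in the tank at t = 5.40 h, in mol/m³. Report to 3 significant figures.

Let m(t) be the amount of acetic acid. Volume: V(t) = V₀ + (Q_in − Q_out) t = 24.5 − 1.0560 t; V(5.40) = 18.798 m³.
No acetic acid enters, so dm/dt = −Q_out · (m/V).
dm/m = −Q_out dt/(V₀ − 1.0560 t); integrating gives ln(m/m₀) = −(Q_out/(Q_in−Q_out)) ln(V/V₀).
m = m₀ (V₀/V)^(Q_out/(Q_in−Q_out)) = 31.4 × (24.5/18.798)^(-1.7898) = 19.543 mol.
C = m/V = 19.543/18.798 = 1.0397 mol/m³.

1.04 mol/m³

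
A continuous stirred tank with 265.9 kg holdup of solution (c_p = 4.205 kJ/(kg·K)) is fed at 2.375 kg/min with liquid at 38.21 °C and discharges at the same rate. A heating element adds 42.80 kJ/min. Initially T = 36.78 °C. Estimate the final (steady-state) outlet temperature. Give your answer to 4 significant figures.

42.50 °C

M c_p dT/dt = ṁ c_p (T_in − T) + Q̇.
At steady state dT/dt = 0 ⇒ T_ss = T_in + Q̇/(ṁ c_p) = 38.21 + 42.80/(2.375·4.205) = 42.4956 °C.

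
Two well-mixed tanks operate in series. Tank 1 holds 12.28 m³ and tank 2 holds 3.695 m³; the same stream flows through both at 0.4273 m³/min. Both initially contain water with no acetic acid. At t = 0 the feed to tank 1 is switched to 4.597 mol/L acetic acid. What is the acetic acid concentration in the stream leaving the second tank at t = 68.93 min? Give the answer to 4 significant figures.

Time constants: τᵢ = Vᵢ/Q for each well-mixed tank.
τ₁ = 12.28/0.4273 = 28.7386 min; τ₂ = 3.695/0.4273 = 8.64732 min.
Tank 1: C₁ = C_in(1 − e^(−t/τ₁)). Tank 2 (τ₁ ≠ τ₂): C₂ = C_in[1 − (τ₁ e^(−t/τ₁) − τ₂ e^(−t/τ₂))/(τ₁ − τ₂)].
At t = 68.93: e^(−t/τ₁) = 0.0908526, e^(−t/τ₂) = 0.000345245.
C₂ = 4.597·[1 − (28.7386·0.0908526 − 8.64732·0.000345245)/(20.0913)] = 4.597·0.870193 = 4.00028 mol/L.

4.000 mol/L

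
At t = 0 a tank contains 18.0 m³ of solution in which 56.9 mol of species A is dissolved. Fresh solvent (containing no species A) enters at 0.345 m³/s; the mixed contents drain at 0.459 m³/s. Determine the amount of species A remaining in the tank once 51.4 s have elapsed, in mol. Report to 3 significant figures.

11.7 mol

Let m(t) be the amount of species A. Volume: V(t) = V₀ + (Q_in − Q_out) t = 18.0 − 0.11400 t; V(51.4) = 12.140 m³.
Species balance (pure solvent in): dm/dt = −Q_out · m/V(t).
dm/m = −Q_out dt/(V₀ − 0.11400 t); integrating gives ln(m/m₀) = −(Q_out/(Q_in−Q_out)) ln(V/V₀).
m = m₀ (V₀/V)^(Q_out/(Q_in−Q_out)) = 56.9 × (18.0/12.140)^(-4.0263) = 11.653 mol.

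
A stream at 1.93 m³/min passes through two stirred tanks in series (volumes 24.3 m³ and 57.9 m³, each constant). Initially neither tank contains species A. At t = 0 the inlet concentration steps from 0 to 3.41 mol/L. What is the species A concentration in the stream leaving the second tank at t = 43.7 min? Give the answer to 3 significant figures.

Time constants: τᵢ = Vᵢ/Q for each well-mixed tank.
τ₁ = 24.3/1.93 = 12.591 min; τ₂ = 57.9/1.93 = 30.000 min.
Solving the cascade with C₁(0)=C₂(0)=0 gives C₂(t) = C_in[1 − (τ₁ e^(−t/τ₁) − τ₂ e^(−t/τ₂))/(τ₁ − τ₂)].
At t = 43.7: e^(−t/τ₁) = 0.031091, e^(−t/τ₂) = 0.23301.
C₂ = 3.41·[1 − (12.591·0.031091 − 30.000·0.23301)/(-17.409)] = 3.41·0.62096 = 2.1175 mol/L.

2.12 mol/L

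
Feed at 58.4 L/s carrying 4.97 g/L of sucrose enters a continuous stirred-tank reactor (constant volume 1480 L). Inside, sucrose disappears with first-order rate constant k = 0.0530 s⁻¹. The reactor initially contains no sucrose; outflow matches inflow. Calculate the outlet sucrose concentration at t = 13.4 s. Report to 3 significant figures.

1.51 g/L

Accumulation = in − out − consumed: V dC/dt = Q C_in − Q C − k V C.
dC/dt = (Q/V) C_in − (Q/V + k) C; effective rate a = Q/V + k = 0.039459 + 0.0530 = 0.092459 s⁻¹.
C_ss = Q C_in/(Q + kV) = 2.1211 g/L; C(t) = C_ss + (C₀ − C_ss) e^(−a t).
C(13.4) = 2.1211 + (-2.1211)·e^(−0.092459·13.4) = 2.1211 + (-2.1211)·0.28969 = 1.5066 g/L.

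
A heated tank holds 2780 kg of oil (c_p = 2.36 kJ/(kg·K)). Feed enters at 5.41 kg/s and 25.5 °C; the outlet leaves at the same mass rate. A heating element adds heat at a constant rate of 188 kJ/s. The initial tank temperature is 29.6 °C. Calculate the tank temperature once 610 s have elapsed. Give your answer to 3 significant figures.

M c_p dT/dt = ṁ c_p (T_in − T) + Q̇.
τ = M/ṁ = 513.86 s; T_ss = T_in + Q̇/(ṁ c_p) = 25.5 + 188/(5.41·2.36) = 40.225 °C.
Solution: T(t) = T_ss + (T₀ − T_ss) e^(−t/τ).
T(610) = 40.225 + (-10.625)·e^(−610/513.86) = 40.225 + (-10.625)·0.30511 = 36.983 °C.

37.0 °C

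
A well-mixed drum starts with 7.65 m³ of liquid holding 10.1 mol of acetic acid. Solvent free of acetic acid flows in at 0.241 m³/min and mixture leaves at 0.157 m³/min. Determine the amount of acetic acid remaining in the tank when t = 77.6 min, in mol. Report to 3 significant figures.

3.19 mol

Total volume: dV/dt = Q_in − Q_out = 0.084000 m³/min, so V(t) = 7.65 + 0.084000 t and V(77.6) = 14.168 m³.
Species balance (pure solvent in): dm/dt = −Q_out · m/V(t).
Separate: dm/m = −Q_out dt/V(t) ⇒ ln(m/m₀) = −(Q_out/(Q_in−Q_out)) ln(V/V₀).
m = m₀ (V₀/V)^(Q_out/(Q_in−Q_out)) = 10.1 × (7.65/14.168)^(1.8690) = 3.1919 mol.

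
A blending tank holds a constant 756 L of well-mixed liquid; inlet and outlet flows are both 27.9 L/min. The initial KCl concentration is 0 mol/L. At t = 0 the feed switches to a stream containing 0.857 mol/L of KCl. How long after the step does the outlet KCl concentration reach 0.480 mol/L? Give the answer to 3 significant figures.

Species balance on the tank: V dC/dt = Q(C_in − C), so τ = V/Q = 27.097 min.
C(t) = C_in + (C₀ − C_in) e^(−t/τ). Set C = 0.480 and solve for t:
e^(−t/τ) = (C − C_in)/(C₀ − C_in) = (0.480 − 0.857)/(0 − 0.857) = 0.43991
t = −τ ln(…) = 27.097 × 0.82119 = 22.252 min.

22.3 min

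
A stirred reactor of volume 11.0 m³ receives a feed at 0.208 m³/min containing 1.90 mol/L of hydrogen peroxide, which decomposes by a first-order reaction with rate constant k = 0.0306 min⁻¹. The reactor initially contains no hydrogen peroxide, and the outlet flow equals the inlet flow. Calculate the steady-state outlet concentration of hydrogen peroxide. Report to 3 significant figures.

0.726 mol/L

Accumulation = in − out − consumed: V dC/dt = Q C_in − Q C − k V C.
At steady state: 0 = Q C_in − (Q + kV) C_ss, so C_ss = Q C_in/(Q + kV).
C_ss = 0.208·1.90/(0.208 + 0.0306·11.0) = 0.39520/0.54460 = 0.72567 mol/L.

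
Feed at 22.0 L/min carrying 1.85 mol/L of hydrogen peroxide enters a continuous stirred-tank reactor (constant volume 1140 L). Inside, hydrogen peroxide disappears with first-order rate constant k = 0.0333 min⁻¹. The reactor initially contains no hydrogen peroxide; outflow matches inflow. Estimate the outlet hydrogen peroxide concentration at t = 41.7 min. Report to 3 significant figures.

0.603 mol/L

Accumulation = in − out − consumed: V dC/dt = Q C_in − Q C − k V C.
This is linear with rate a = Q/V + k = 0.052598 min⁻¹.
C_ss = Q C_in/(Q + kV) = 0.67876 mol/L; C(t) = C_ss + (C₀ − C_ss) e^(−a t).
C(41.7) = 0.67876 + (-0.67876)·e^(−0.052598·41.7) = 0.67876 + (-0.67876)·0.11154 = 0.60305 mol/L.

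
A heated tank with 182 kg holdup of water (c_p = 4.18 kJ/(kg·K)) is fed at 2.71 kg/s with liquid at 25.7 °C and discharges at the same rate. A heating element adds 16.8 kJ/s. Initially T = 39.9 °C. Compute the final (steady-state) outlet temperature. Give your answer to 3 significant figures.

27.2 °C

Heat balance on the well-mixed liquid: M c_p dT/dt = ṁ c_p (T_in − T) + 16.8.
At steady state dT/dt = 0 ⇒ T_ss = T_in + Q̇/(ṁ c_p) = 25.7 + 16.8/(2.71·4.18) = 27.183 °C.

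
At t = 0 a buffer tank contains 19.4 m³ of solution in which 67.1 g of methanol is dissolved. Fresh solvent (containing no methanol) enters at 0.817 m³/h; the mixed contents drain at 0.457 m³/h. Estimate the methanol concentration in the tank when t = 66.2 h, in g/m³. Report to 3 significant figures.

0.561 g/m³

Total volume: dV/dt = Q_in − Q_out = 0.36000 m³/h, so V(t) = 19.4 + 0.36000 t and V(66.2) = 43.232 m³.
Solute balance: dm/dt = 0 − Q_out C = −Q_out m/V(t).
dm/m = −Q_out dt/(V₀ + 0.36000 t); integrating gives ln(m/m₀) = −(Q_out/(Q_in−Q_out)) ln(V/V₀).
m = m₀ (V₀/V)^(Q_out/(Q_in−Q_out)) = 67.1 × (19.4/43.232)^(1.2694) = 24.263 g.
C = m/V = 24.263/43.232 = 0.56124 g/m³.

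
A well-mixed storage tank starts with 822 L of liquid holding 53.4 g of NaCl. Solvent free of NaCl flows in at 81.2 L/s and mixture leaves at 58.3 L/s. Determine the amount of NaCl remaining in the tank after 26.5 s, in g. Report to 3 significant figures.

Total volume: dV/dt = Q_in − Q_out = 22.900 L/s, so V(t) = 822 + 22.900 t and V(26.5) = 1428.9 L.
Species balance (pure solvent in): dm/dt = −Q_out · m/V(t).
dm/m = −Q_out dt/(V₀ + 22.900 t); integrating gives ln(m/m₀) = −(Q_out/(Q_in−Q_out)) ln(V/V₀).
m = m₀ (V₀/V)^(Q_out/(Q_in−Q_out)) = 53.4 × (822/1428.9)^(2.5459) = 13.069 g.

13.1 g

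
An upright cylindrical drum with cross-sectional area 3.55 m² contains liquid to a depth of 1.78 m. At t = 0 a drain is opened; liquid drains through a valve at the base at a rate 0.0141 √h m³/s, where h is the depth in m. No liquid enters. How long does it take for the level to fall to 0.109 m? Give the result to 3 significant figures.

506 s

With no inflow, A dh/dt = −0.0141 √h.
This is separable: 2 d(√h)/dt = −0.0141/A, so √h = √h₀ − (0.0141/(2A)) t.
t = 2A(√h₀ − √h)/0.0141 = 2·3.55·(√1.78 − √0.109)/0.0141
  = 7.1000 × (1.3342 − 0.33015) / 0.0141 = 505.57 s.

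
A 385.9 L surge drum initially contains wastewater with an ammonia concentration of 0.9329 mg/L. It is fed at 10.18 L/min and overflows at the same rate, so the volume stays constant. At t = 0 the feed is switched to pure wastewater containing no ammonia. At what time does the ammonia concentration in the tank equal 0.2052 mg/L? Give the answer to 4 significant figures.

Transient balance on the dissolved component: V dC/dt = Q(C_in − C), so τ = V/Q = 37.9077 min.
C(t) = C_in + (C₀ − C_in) e^(−t/τ). Set C = 0.2052 and solve for t:
e^(−t/τ) = (C − C_in)/(C₀ − C_in) = (0.2052 − 0)/(0.9329 − 0) = 0.219959
t = −τ ln(…) = 37.9077 × 1.51431 = 57.4041 min.

57.40 min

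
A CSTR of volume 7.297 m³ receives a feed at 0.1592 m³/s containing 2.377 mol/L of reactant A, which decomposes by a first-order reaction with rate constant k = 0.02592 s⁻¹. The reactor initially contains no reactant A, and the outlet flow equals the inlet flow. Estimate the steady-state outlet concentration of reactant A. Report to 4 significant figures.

Species balance: V dC/dt = Q C_in − Q C − k V C.
At steady state: 0 = Q C_in − (Q + kV) C_ss, so C_ss = Q C_in/(Q + kV).
C_ss = 0.1592·2.377/(0.1592 + 0.02592·7.297) = 0.378418/0.348338 = 1.08635 mol/L.

1.086 mol/L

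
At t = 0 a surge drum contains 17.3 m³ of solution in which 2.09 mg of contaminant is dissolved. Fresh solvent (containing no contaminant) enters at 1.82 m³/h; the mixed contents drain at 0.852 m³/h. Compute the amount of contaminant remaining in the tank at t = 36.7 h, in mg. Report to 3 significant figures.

Total volume: dV/dt = Q_in − Q_out = 0.96800 m³/h, so V(t) = 17.3 + 0.96800 t and V(36.7) = 52.826 m³.
Solute balance: dm/dt = 0 − Q_out C = −Q_out m/V(t).
dm/m = −Q_out dt/(V₀ + 0.96800 t); integrating gives ln(m/m₀) = −(Q_out/(Q_in−Q_out)) ln(V/V₀).
m = m₀ (V₀/V)^(Q_out/(Q_in−Q_out)) = 2.09 × (17.3/52.826)^(0.88017) = 0.78243 mg.

0.782 mg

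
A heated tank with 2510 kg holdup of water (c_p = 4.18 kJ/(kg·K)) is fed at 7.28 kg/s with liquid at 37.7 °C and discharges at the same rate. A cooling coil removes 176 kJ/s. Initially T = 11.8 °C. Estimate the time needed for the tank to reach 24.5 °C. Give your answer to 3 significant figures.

344 s

Energy balance: M c_p dT/dt = ṁ c_p (T_in − T) − 176.
τ = M/ṁ = 344.78 s; T_ss = T_in − Q̇/(ṁ c_p) = 31.916 °C.
T(t) = T_ss + (T₀ − T_ss) e^(−t/τ). Set T = 24.5:
e^(−t/τ) = (24.5 − 31.916)/(11.8 − 31.916) = 0.36867
t = −344.78 · ln(0.36867) = 344.04 s.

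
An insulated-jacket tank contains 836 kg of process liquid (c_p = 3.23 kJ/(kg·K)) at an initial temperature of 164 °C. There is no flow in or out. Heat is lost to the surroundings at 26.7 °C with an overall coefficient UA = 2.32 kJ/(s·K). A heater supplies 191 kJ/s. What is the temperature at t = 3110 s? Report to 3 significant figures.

113 °C

Heat balance on the well-mixed liquid: M c_p dT/dt = −UA(T − T_amb) + Q̇.
dT/dt = (T_ss − T)/τ with T_ss = T_amb + Q̇/UA = 26.7 + 191/2.32 = 109.03 °C, τ = M c_p/UA = 836·3.23/2.32 = 1163.9 s.
Solution: T(t) = T_ss + (T₀ − T_ss) e^(−t/τ).
T(3110) = 109.03 + (54.972)·0.069113 = 112.83 °C.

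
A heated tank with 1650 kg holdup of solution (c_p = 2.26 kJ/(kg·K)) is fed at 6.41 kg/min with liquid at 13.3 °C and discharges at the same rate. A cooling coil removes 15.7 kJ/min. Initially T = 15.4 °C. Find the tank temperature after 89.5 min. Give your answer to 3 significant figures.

Energy balance: M c_p dT/dt = ṁ c_p (T_in − T) − 15.7.
Rearrange: dT/dt = (T_ss − T)/τ with τ = M/ṁ = 257.41 min and T_ss = T_in − Q̇/(ṁ c_p) = 12.216 °C.
Solution: T(t) = T_ss + (T₀ − T_ss) e^(−t/τ).
T(89.5) = 12.216 + (3.1838)·e^(−89.5/257.41) = 12.216 + (3.1838)·0.70632 = 14.465 °C.

14.5 °C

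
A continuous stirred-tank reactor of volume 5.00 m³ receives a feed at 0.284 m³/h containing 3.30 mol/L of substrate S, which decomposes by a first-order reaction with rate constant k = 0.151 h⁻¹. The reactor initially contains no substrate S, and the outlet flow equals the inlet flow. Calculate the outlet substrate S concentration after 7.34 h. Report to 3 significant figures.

0.706 mol/L

Species balance: V dC/dt = Q C_in − Q C − k V C.
dC/dt = (Q/V) C_in − (Q/V + k) C; effective rate a = Q/V + k = 0.056800 + 0.151 = 0.20780 h⁻¹.
C_ss = Q C_in/(Q + kV) = 0.90202 mol/L; C(t) = C_ss + (C₀ − C_ss) e^(−a t).
C(7.34) = 0.90202 + (-0.90202)·e^(−0.20780·7.34) = 0.90202 + (-0.90202)·0.21757 = 0.70577 mol/L.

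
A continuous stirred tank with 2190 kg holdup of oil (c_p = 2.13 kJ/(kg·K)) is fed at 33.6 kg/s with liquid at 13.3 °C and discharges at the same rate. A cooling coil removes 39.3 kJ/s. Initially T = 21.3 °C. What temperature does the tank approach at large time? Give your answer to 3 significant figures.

Unsteady energy balance on the tank contents: M c_p dT/dt = ṁ c_p (T_in − T) − 39.3.
At steady state dT/dt = 0 ⇒ T_ss = T_in − Q̇/(ṁ c_p) = 13.3 − 39.3/(33.6·2.13) = 12.751 °C.

12.8 °C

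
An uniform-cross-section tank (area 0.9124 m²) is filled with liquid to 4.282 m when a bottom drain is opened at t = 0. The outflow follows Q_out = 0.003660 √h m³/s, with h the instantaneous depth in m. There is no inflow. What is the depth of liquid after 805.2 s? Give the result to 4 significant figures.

0.2064 m

Unsteady balance on liquid volume: A dh/dt = −0.003660 √h.
∫ h^(−1/2) dh = −(0.003660/A) ∫ dt, giving 2√h = 2√h₀ − (0.003660/A) t.
√h = √4.282 − 0.003660·805.2/(2·0.9124) = 2.06930 − 1.61499 = 0.454310.
h = 0.454310² = 0.206398 m.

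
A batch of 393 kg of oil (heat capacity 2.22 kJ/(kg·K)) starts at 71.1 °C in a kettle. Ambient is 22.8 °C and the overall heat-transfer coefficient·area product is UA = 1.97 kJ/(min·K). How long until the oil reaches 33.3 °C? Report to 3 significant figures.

M c_p dT/dt = −UA(T − T_amb).
τ = M c_p/UA = 442.87 min; T_ss = T_amb = 22.800 °C.
T(t) = T_ss + (T₀ − T_ss)e^(−t/τ); set T = 33.3:
t = −τ ln[(T − T_ss)/(T₀ − T_ss)] = −442.87 · ln(0.21739) = 675.85 min.

676 min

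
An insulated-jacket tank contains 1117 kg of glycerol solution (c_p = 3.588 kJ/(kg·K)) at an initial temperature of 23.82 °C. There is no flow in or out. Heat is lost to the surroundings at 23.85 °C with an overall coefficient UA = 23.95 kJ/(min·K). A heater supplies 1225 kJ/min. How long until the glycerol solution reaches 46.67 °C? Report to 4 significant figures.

98.97 min

Heat balance on the well-mixed liquid: M c_p dT/dt = −UA(T − T_amb) + Q̇.
τ = M c_p/UA = 167.340 min; T_ss = T_amb + Q̇/UA = 23.85 + 1225/23.95 = 74.9982 °C.
T(t) = T_ss + (T₀ − T_ss)e^(−t/τ); set T = 46.67:
t = −τ ln[(T − T_ss)/(T₀ − T_ss)] = −167.340 · ln(0.553521) = 98.9742 min.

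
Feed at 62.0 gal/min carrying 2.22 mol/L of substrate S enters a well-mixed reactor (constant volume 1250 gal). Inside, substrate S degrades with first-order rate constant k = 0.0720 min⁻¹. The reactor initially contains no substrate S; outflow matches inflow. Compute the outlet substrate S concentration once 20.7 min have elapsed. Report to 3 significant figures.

0.832 mol/L

V dC/dt = Q(C_in − C) − k V C.
dC/dt = (Q/V) C_in − (Q/V + k) C; effective rate a = Q/V + k = 0.049600 + 0.0720 = 0.12160 min⁻¹.
C_ss = Q C_in/(Q + kV) = 0.90553 mol/L; C(t) = C_ss + (C₀ − C_ss) e^(−a t).
C(20.7) = 0.90553 + (-0.90553)·e^(−0.12160·20.7) = 0.90553 + (-0.90553)·0.080692 = 0.83246 mol/L.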